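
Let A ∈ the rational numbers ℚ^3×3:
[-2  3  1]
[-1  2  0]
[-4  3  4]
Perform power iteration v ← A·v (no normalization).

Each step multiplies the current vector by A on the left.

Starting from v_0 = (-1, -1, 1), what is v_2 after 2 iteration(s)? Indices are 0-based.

v_0 = (-1, -1, 1).
v_1 = A·v_0 = (0, -1, 5).
v_2 = A·v_1 = (2, -2, 17).

v_2 = (2, -2, 17)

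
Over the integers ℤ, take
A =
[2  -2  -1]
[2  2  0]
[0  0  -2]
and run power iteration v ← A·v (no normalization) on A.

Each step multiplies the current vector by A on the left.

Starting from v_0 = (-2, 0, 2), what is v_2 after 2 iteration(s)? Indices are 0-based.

v_0 = (-2, 0, 2).
v_1 = A·v_0 = (-6, -4, -4).
v_2 = A·v_1 = (0, -20, 8).

v_2 = (0, -20, 8)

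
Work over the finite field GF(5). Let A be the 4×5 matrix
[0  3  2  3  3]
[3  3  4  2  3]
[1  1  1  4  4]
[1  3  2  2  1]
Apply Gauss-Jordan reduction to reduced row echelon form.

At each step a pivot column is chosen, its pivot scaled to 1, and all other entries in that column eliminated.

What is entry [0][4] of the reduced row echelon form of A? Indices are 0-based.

M[0][4] = 0

step 1: exchange rows 0,1
step 1: normalize row 0 (÷3) = (1, 1, 3, 4, 1)
  row 2: subtract 1×row0 = (0, 0, 3, 0, 3)
  row 3: subtract 1×row0 = (0, 2, 4, 3, 0)
step 2: normalize row 1 (÷3) = (0, 1, 4, 1, 1)
  row 0: subtract 1×row1 = (1, 0, 4, 3, 0)
  row 3: subtract 2×row1 = (0, 0, 1, 1, 3)
step 3: normalize row 2 (÷3) = (0, 0, 1, 0, 1)
  row 0: subtract 4×row2 = (1, 0, 0, 3, 1)
  row 1: subtract 4×row2 = (0, 1, 0, 1, 2)
  row 3: subtract 1×row2 = (0, 0, 0, 1, 2)
step 4: normalize row 3 (÷1) = (0, 0, 0, 1, 2)
  row 0: subtract 3×row3 = (1, 0, 0, 0, 0)
  row 1: subtract 1×row3 = (0, 1, 0, 0, 0)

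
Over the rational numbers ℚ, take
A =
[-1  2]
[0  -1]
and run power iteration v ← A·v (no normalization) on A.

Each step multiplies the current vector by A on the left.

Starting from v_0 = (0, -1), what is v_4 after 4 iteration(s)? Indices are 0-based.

v_0 = (0, -1).
v_1 = A·v_0 = (-2, 1).
v_2 = A·v_1 = (4, -1).
v_3 = A·v_2 = (-6, 1).
v_4 = A·v_3 = (8, -1).

v_4 = (8, -1)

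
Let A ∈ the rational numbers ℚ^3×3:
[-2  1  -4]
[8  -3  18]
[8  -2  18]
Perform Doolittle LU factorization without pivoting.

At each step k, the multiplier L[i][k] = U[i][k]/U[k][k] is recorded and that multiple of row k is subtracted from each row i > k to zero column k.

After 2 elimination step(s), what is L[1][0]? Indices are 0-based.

[col 0] pivot -2
  R1 -= -4*R0 → (0, 1, 2)  (L[1][0] := -4)
  R2 -= -4*R0 → (0, 2, 2)  (L[2][0] := -4)
[col 1] pivot 1
  R2 -= 2*R1 → (0, 0, -2)  (L[2][1] := 2)

L[1][0] = -4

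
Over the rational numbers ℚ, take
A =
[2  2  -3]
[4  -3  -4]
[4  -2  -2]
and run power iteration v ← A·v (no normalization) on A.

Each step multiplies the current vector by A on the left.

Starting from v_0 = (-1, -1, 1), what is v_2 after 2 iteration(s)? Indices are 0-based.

v_0 = (-1, -1, 1).
v_1 = A·v_0 = (-7, -5, -4).
v_2 = A·v_1 = (-12, 3, -10).

v_2 = (-12, 3, -10)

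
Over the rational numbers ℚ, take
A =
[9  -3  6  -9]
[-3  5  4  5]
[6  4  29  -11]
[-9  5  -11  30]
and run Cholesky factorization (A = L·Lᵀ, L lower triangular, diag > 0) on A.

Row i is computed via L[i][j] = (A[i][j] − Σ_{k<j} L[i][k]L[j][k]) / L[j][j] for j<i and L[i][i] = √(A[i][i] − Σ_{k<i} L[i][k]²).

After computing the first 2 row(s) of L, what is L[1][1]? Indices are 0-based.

L[1][1] = 2

Step 1: L[0][0] = √(9) = 3.
  L[1][0] = (-3) / L[0][0] = -1.
Step 2: L[1][1] = √(4) = 2.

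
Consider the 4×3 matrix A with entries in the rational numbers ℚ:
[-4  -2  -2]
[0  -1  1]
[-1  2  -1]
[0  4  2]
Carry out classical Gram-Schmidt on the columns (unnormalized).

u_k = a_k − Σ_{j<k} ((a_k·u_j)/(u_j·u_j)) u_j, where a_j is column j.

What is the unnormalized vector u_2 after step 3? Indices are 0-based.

u_2 = (104/389, 488/389, -416/389, 382/389)

Step 1: u_0 = a_0 = (-4, 0, -1, 0).
Step 2: u_1 = a_1 − (6/17)·u_0 = (-10/17, -1, 40/17, 4).
Step 3: u_2 = a_2 − (9/17)·u_0 − (99/389)·u_1 = (104/389, 488/389, -416/389, 382/389).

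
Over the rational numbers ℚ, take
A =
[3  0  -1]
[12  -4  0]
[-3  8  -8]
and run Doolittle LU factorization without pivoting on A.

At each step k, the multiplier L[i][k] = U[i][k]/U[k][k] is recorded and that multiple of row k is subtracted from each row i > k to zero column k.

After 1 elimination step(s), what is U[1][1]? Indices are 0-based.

k=0: U[0][0]=3
  eliminate (1,0): mult=4, new row 1: (0, -4, 4); set L[1][0]=4
  eliminate (2,0): mult=-1, new row 2: (0, 8, -9); set L[2][0]=-1

U[1][1] = -4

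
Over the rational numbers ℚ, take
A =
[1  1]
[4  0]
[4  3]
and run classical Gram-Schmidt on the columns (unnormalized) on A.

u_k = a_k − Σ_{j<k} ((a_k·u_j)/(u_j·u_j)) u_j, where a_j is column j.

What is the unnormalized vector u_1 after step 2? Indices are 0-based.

Step 1: u_0 = a_0 = (1, 4, 4).
Step 2: u_1 = a_1 − (13/33)·u_0 = (20/33, -52/33, 47/33).

u_1 = (20/33, -52/33, 47/33)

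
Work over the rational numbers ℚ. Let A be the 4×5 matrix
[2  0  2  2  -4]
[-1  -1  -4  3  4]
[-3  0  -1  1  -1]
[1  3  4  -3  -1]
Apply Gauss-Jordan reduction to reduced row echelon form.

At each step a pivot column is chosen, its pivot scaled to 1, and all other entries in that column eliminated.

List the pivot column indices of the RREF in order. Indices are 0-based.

pivot columns: 0, 1, 2, 3

pivot(0,0)=2: scale R0 → (1, 0, 1, 1, -2)
  clear (1,0): R1 −= (-1)R0 → (0, -1, -3, 4, 2)
  clear (2,0): R2 −= (-3)R0 → (0, 0, 2, 4, -7)
  clear (3,0): R3 −= (1)R0 → (0, 3, 3, -4, 1)
pivot(1,1)=-1: scale R1 → (0, 1, 3, -4, -2)
  clear (3,1): R3 −= (3)R1 → (0, 0, -6, 8, 7)
pivot(2,2)=2: scale R2 → (0, 0, 1, 2, -7/2)
  clear (0,2): R0 −= (1)R2 → (1, 0, 0, -1, 3/2)
  clear (1,2): R1 −= (3)R2 → (0, 1, 0, -10, 17/2)
  clear (3,2): R3 −= (-6)R2 → (0, 0, 0, 20, -14)
pivot(3,3)=20: scale R3 → (0, 0, 0, 1, -7/10)
  clear (0,3): R0 −= (-1)R3 → (1, 0, 0, 0, 4/5)
  clear (1,3): R1 −= (-10)R3 → (0, 1, 0, 0, 3/2)
  clear (2,3): R2 −= (2)R3 → (0, 0, 1, 0, -21/10)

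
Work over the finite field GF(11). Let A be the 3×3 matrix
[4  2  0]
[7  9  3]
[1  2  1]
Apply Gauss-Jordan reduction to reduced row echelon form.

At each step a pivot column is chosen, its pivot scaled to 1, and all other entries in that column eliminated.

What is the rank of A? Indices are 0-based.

step 1: normalize row 0 (÷4) = (1, 6, 0)
  row 1: subtract 7×row0 = (0, 0, 3)
  row 2: subtract 1×row0 = (0, 7, 1)
step 2: exchange rows 1,2
step 2: normalize row 1 (÷7) = (0, 1, 8)
  row 0: subtract 6×row1 = (1, 0, 7)
step 3: normalize row 2 (÷3) = (0, 0, 1)
  row 0: subtract 7×row2 = (1, 0, 0)
  row 1: subtract 8×row2 = (0, 1, 0)

rank = 3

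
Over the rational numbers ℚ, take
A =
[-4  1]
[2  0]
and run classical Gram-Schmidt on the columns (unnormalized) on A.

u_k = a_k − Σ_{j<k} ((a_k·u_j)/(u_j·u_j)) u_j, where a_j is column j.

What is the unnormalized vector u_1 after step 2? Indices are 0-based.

Step 1: u_0 = a_0 = (-4, 2).
Step 2: u_1 = a_1 − (-1/5)·u_0 = (1/5, 2/5).

u_1 = (1/5, 2/5)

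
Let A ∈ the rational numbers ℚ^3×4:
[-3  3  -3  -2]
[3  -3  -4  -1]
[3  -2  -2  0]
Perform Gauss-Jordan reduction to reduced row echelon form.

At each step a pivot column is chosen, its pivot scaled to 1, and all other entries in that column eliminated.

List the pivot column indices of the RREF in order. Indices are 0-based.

[1] R0 /= -3  ⇒  (1, -1, 1, 2/3)
     R1 -= 3·R0  ⇒  (0, 0, -7, -3)
     R2 -= 3·R0  ⇒  (0, 1, -5, -2)
[2] R1 <-> R2
[2] R1 /= 1  ⇒  (0, 1, -5, -2)
     R0 -= -1·R1  ⇒  (1, 0, -4, -4/3)
[3] R2 /= -7  ⇒  (0, 0, 1, 3/7)
     R0 -= -4·R2  ⇒  (1, 0, 0, 8/21)
     R1 -= -5·R2  ⇒  (0, 1, 0, 1/7)

pivot columns: 0, 1, 2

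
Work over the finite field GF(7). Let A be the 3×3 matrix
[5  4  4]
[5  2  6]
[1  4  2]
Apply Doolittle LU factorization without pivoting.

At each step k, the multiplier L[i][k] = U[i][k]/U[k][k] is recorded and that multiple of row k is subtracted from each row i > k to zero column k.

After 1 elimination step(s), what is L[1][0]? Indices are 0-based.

[col 0] pivot 5
  R1 -= 1*R0 → (0, 5, 2)  (L[1][0] := 1)
  R2 -= 3*R0 → (0, 6, 4)  (L[2][0] := 3)

L[1][0] = 1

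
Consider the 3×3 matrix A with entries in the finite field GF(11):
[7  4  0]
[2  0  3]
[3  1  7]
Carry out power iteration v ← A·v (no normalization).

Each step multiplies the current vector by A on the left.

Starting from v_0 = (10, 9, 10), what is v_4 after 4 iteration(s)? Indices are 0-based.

v_4 = (1, 9, 6)

v_0 = (10, 9, 10).
v_1 = A·v_0 = (7, 6, 10).
v_2 = A·v_1 = (7, 0, 9).
v_3 = A·v_2 = (5, 8, 7).
v_4 = A·v_3 = (1, 9, 6).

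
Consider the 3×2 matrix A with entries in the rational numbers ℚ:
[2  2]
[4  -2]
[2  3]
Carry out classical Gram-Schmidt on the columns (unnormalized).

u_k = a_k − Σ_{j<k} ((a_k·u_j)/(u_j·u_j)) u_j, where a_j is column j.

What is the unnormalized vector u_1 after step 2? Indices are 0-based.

u_1 = (11/6, -7/3, 17/6)

Step 1: u_0 = a_0 = (2, 4, 2).
Step 2: u_1 = a_1 − (1/12)·u_0 = (11/6, -7/3, 17/6).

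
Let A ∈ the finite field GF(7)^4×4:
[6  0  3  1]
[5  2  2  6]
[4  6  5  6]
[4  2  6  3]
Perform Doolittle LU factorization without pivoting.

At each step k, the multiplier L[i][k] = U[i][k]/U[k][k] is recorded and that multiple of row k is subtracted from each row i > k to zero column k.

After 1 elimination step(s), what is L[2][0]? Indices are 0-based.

[col 0] pivot 6
  R1 -= 2*R0 → (0, 2, 3, 4)  (L[1][0] := 2)
  R2 -= 3*R0 → (0, 6, 3, 3)  (L[2][0] := 3)
  R3 -= 3*R0 → (0, 2, 4, 0)  (L[3][0] := 3)

L[2][0] = 3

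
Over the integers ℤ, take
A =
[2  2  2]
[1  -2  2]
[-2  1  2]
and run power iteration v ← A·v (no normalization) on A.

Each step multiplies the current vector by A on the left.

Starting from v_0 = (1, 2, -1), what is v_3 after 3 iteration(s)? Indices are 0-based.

v_3 = (-26, -60, -12)

v_0 = (1, 2, -1).
v_1 = A·v_0 = (4, -5, -2).
v_2 = A·v_1 = (-6, 10, -17).
v_3 = A·v_2 = (-26, -60, -12).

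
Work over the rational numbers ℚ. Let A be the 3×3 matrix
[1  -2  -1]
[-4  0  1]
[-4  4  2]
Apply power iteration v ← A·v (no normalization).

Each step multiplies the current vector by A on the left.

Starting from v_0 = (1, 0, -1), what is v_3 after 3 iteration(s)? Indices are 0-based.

v_0 = (1, 0, -1).
v_1 = A·v_0 = (2, -5, -6).
v_2 = A·v_1 = (18, -14, -40).
v_3 = A·v_2 = (86, -112, -208).

v_3 = (86, -112, -208)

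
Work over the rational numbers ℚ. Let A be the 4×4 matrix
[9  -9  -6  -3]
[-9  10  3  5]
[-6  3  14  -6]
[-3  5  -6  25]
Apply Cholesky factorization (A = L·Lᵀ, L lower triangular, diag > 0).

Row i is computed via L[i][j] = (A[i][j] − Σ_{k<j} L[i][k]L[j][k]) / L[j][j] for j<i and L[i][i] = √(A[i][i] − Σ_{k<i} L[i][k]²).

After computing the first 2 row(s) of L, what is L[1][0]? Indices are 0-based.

L[1][0] = -3

Step 1: L[0][0] = √(9) = 3.
  L[1][0] = (-9) / L[0][0] = -3.
Step 2: L[1][1] = √(1) = 1.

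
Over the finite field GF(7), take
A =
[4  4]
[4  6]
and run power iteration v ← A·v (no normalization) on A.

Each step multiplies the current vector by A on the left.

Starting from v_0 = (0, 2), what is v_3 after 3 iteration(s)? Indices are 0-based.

v_0 = (0, 2).
v_1 = A·v_0 = (1, 5).
v_2 = A·v_1 = (3, 6).
v_3 = A·v_2 = (1, 6).

v_3 = (1, 6)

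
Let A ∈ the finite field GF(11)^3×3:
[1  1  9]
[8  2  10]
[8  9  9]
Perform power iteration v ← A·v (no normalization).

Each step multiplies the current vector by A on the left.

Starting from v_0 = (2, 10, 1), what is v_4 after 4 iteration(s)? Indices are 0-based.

v_4 = (0, 5, 1)

v_0 = (2, 10, 1).
v_1 = A·v_0 = (10, 2, 5).
v_2 = A·v_1 = (2, 2, 0).
v_3 = A·v_2 = (4, 9, 1).
v_4 = A·v_3 = (0, 5, 1).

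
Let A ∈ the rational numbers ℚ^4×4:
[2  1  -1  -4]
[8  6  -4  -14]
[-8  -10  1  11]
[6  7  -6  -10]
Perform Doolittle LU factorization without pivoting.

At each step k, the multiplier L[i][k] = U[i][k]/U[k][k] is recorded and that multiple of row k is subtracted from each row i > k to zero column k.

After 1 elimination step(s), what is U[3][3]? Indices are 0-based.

Step 1: pivot at (0,0) is 2.
  row1 ← row1 − (4)·row0  ⇒  L[1][0]=4, U row1=(0, 2, 0, 2)
  row2 ← row2 − (-4)·row0  ⇒  L[2][0]=-4, U row2=(0, -6, -3, -5)
  row3 ← row3 − (3)·row0  ⇒  L[3][0]=3, U row3=(0, 4, -3, 2)

U[3][3] = 2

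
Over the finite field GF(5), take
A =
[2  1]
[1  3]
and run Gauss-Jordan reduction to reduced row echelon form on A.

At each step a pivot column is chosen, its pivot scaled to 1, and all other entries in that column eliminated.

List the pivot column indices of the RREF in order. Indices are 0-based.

pivot(0,0)=2: scale R0 → (1, 3)
  clear (1,0): R1 −= (1)R0 → (0, 0)
col 1: no nonzero at/below row 1; advance.

pivot columns: 0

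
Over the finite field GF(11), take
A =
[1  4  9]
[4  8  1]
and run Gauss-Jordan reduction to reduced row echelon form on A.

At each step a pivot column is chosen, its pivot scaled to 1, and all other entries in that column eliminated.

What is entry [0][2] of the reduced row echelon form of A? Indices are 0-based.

M[0][2] = 8

[1] R0 /= 1  ⇒  (1, 4, 9)
     R1 -= 4·R0  ⇒  (0, 3, 9)
[2] R1 /= 3  ⇒  (0, 1, 3)
     R0 -= 4·R1  ⇒  (1, 0, 8)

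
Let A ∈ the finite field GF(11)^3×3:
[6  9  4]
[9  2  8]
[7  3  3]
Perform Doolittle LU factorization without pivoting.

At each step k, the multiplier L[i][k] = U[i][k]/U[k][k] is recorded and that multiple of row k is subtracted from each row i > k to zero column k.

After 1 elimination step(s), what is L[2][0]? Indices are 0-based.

[col 0] pivot 6
  R1 -= 7*R0 → (0, 5, 2)  (L[1][0] := 7)
  R2 -= 3*R0 → (0, 9, 2)  (L[2][0] := 3)

L[2][0] = 3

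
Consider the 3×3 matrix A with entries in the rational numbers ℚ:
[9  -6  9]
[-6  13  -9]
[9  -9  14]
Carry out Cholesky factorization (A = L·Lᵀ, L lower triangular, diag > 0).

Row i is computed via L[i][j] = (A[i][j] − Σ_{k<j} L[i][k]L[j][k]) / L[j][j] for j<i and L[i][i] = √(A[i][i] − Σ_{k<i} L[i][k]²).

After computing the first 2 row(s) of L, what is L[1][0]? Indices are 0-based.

Step 1: L[0][0] = √(9) = 3.
  L[1][0] = (-6) / L[0][0] = -2.
Step 2: L[1][1] = √(9) = 3.

L[1][0] = -2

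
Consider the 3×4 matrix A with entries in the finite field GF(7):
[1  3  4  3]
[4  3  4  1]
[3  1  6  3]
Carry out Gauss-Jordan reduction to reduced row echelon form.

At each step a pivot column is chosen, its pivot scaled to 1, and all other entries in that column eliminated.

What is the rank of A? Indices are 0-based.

[1] R0 /= 1  ⇒  (1, 3, 4, 3)
     R1 -= 4·R0  ⇒  (0, 5, 2, 3)
     R2 -= 3·R0  ⇒  (0, 6, 1, 1)
[2] R1 /= 5  ⇒  (0, 1, 6, 2)
     R0 -= 3·R1  ⇒  (1, 0, 0, 4)
     R2 -= 6·R1  ⇒  (0, 0, 0, 3)
column 2 empty below row 2
[3] R2 /= 3  ⇒  (0, 0, 0, 1)
     R0 -= 4·R2  ⇒  (1, 0, 0, 0)
     R1 -= 2·R2  ⇒  (0, 1, 6, 0)

rank = 3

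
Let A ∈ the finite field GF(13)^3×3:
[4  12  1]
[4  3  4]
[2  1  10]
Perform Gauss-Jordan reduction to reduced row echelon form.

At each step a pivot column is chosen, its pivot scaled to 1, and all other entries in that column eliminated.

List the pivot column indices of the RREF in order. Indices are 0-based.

pivot columns: 0, 1, 2

[1] R0 /= 4  ⇒  (1, 3, 10)
     R1 -= 4·R0  ⇒  (0, 4, 3)
     R2 -= 2·R0  ⇒  (0, 8, 3)
[2] R1 /= 4  ⇒  (0, 1, 4)
     R0 -= 3·R1  ⇒  (1, 0, 11)
     R2 -= 8·R1  ⇒  (0, 0, 10)
[3] R2 /= 10  ⇒  (0, 0, 1)
     R0 -= 11·R2  ⇒  (1, 0, 0)
     R1 -= 4·R2  ⇒  (0, 1, 0)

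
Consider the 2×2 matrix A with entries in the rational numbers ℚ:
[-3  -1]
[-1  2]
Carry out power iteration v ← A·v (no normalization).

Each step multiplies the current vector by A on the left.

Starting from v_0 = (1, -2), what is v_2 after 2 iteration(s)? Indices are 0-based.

v_0 = (1, -2).
v_1 = A·v_0 = (-1, -5).
v_2 = A·v_1 = (8, -9).

v_2 = (8, -9)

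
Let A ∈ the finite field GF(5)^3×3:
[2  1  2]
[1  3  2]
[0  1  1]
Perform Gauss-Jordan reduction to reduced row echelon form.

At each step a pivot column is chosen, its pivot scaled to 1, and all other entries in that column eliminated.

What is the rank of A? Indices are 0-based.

rank = 3

step 1: normalize row 0 (÷2) = (1, 3, 1)
  row 1: subtract 1×row0 = (0, 0, 1)
step 2: exchange rows 1,2
step 2: normalize row 1 (÷1) = (0, 1, 1)
  row 0: subtract 3×row1 = (1, 0, 3)
step 3: normalize row 2 (÷1) = (0, 0, 1)
  row 0: subtract 3×row2 = (1, 0, 0)
  row 1: subtract 1×row2 = (0, 1, 0)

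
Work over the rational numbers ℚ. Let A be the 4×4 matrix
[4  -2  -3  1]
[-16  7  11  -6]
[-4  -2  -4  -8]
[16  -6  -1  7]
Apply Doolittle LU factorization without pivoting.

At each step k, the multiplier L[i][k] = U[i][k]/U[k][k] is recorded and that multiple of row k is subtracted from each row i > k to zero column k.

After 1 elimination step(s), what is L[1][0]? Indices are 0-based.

L[1][0] = -4

k=0: U[0][0]=4
  eliminate (1,0): mult=-4, new row 1: (0, -1, -1, -2); set L[1][0]=-4
  eliminate (2,0): mult=-1, new row 2: (0, -4, -7, -7); set L[2][0]=-1
  eliminate (3,0): mult=4, new row 3: (0, 2, 11, 3); set L[3][0]=4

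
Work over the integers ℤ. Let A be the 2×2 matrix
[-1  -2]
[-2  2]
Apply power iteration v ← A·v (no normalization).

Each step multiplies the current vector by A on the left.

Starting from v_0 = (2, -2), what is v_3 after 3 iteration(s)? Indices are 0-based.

v_0 = (2, -2).
v_1 = A·v_0 = (2, -8).
v_2 = A·v_1 = (14, -20).
v_3 = A·v_2 = (26, -68).

v_3 = (26, -68)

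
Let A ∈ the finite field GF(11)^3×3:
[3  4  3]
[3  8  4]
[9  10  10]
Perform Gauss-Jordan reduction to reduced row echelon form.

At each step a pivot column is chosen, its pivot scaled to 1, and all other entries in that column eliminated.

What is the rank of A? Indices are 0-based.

rank = 3

step 1: normalize row 0 (÷3) = (1, 5, 1)
  row 1: subtract 3×row0 = (0, 4, 1)
  row 2: subtract 9×row0 = (0, 9, 1)
step 2: normalize row 1 (÷4) = (0, 1, 3)
  row 0: subtract 5×row1 = (1, 0, 8)
  row 2: subtract 9×row1 = (0, 0, 7)
step 3: normalize row 2 (÷7) = (0, 0, 1)
  row 0: subtract 8×row2 = (1, 0, 0)
  row 1: subtract 3×row2 = (0, 1, 0)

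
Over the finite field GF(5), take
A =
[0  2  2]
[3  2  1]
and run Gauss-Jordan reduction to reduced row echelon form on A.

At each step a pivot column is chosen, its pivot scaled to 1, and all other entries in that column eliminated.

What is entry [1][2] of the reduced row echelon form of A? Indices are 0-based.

M[1][2] = 1

[1] R0 <-> R1
[1] R0 /= 3  ⇒  (1, 4, 2)
[2] R1 /= 2  ⇒  (0, 1, 1)
     R0 -= 4·R1  ⇒  (1, 0, 3)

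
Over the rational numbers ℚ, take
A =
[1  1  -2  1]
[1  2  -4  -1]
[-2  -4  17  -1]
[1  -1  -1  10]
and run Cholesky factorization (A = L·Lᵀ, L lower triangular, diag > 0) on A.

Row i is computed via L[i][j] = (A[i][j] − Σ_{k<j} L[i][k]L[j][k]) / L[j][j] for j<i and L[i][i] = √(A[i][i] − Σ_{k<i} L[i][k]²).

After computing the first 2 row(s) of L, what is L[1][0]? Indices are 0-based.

Step 1: L[0][0] = √(1) = 1.
  L[1][0] = (1) / L[0][0] = 1.
Step 2: L[1][1] = √(1) = 1.

L[1][0] = 1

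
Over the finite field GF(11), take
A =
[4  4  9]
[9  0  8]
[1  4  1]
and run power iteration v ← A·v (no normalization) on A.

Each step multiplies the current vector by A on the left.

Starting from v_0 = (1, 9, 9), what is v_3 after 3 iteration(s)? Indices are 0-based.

v_0 = (1, 9, 9).
v_1 = A·v_0 = (0, 4, 2).
v_2 = A·v_1 = (1, 5, 7).
v_3 = A·v_2 = (10, 10, 6).

v_3 = (10, 10, 6)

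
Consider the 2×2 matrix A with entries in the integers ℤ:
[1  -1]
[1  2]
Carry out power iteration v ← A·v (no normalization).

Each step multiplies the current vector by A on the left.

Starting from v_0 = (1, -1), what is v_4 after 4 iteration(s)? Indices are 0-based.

v_0 = (1, -1).
v_1 = A·v_0 = (2, -1).
v_2 = A·v_1 = (3, 0).
v_3 = A·v_2 = (3, 3).
v_4 = A·v_3 = (0, 9).

v_4 = (0, 9)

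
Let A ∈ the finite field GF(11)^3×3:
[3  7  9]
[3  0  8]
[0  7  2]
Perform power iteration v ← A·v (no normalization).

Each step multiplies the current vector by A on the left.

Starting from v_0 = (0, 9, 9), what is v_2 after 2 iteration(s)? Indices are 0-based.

v_0 = (0, 9, 9).
v_1 = A·v_0 = (1, 6, 4).
v_2 = A·v_1 = (4, 2, 6).

v_2 = (4, 2, 6)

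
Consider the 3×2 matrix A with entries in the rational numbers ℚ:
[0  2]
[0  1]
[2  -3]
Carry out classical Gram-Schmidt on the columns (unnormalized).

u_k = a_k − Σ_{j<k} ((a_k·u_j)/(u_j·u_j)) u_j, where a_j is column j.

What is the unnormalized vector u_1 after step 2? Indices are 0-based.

u_1 = (2, 1, 0)

Step 1: u_0 = a_0 = (0, 0, 2).
Step 2: u_1 = a_1 − (-3/2)·u_0 = (2, 1, 0).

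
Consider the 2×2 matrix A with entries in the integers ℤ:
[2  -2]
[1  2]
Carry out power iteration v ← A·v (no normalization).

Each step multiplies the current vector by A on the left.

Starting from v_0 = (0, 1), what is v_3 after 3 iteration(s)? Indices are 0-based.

v_3 = (-20, -4)

v_0 = (0, 1).
v_1 = A·v_0 = (-2, 2).
v_2 = A·v_1 = (-8, 2).
v_3 = A·v_2 = (-20, -4).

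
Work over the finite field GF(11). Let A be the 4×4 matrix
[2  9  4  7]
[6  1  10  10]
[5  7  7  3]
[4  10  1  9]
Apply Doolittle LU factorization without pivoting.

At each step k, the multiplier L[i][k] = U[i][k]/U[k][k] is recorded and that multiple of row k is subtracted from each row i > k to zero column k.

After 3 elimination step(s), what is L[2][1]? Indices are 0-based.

L[2][1] = 8

[col 0] pivot 2
  R1 -= 3*R0 → (0, 7, 9, 0)  (L[1][0] := 3)
  R2 -= 8*R0 → (0, 1, 8, 2)  (L[2][0] := 8)
  R3 -= 2*R0 → (0, 3, 4, 6)  (L[3][0] := 2)
[col 1] pivot 7
  R2 -= 8*R1 → (0, 0, 2, 2)  (L[2][1] := 8)
  R3 -= 2*R1 → (0, 0, 8, 6)  (L[3][1] := 2)
[col 2] pivot 2
  R3 -= 4*R2 → (0, 0, 0, 9)  (L[3][2] := 4)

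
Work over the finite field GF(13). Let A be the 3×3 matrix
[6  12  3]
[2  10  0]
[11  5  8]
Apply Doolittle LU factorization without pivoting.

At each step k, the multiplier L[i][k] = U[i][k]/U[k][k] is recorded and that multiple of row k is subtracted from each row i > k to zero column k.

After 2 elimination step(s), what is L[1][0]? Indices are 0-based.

Step 1: pivot at (0,0) is 6.
  row1 ← row1 − (9)·row0  ⇒  L[1][0]=9, U row1=(0, 6, 12)
  row2 ← row2 − (4)·row0  ⇒  L[2][0]=4, U row2=(0, 9, 9)
Step 2: pivot at (1,1) is 6.
  row2 ← row2 − (8)·row1  ⇒  L[2][1]=8, U row2=(0, 0, 4)

L[1][0] = 9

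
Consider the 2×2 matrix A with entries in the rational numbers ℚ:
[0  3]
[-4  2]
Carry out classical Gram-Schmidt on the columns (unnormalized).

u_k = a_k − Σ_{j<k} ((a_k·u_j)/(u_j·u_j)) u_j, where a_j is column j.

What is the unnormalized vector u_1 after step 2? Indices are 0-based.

u_1 = (3, 0)

Step 1: u_0 = a_0 = (0, -4).
Step 2: u_1 = a_1 − (-1/2)·u_0 = (3, 0).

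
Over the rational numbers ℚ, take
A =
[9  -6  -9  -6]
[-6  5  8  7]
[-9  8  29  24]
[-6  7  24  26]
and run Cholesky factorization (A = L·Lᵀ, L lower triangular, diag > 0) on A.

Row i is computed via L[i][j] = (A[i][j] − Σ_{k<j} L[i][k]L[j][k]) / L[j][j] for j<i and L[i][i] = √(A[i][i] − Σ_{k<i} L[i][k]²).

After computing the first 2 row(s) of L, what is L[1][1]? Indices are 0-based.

Step 1: L[0][0] = √(9) = 3.
  L[1][0] = (-6) / L[0][0] = -2.
Step 2: L[1][1] = √(1) = 1.

L[1][1] = 1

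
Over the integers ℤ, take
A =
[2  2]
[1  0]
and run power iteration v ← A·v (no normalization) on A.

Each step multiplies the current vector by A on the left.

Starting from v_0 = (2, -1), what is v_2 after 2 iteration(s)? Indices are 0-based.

v_0 = (2, -1).
v_1 = A·v_0 = (2, 2).
v_2 = A·v_1 = (8, 2).

v_2 = (8, 2)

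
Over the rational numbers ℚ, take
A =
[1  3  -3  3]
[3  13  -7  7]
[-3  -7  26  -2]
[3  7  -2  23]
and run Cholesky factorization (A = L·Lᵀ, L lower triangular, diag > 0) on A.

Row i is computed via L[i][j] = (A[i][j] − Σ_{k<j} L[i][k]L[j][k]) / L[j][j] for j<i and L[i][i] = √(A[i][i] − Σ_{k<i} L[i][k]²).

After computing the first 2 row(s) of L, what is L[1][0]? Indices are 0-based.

Step 1: L[0][0] = √(1) = 1.
  L[1][0] = (3) / L[0][0] = 3.
Step 2: L[1][1] = √(4) = 2.

L[1][0] = 3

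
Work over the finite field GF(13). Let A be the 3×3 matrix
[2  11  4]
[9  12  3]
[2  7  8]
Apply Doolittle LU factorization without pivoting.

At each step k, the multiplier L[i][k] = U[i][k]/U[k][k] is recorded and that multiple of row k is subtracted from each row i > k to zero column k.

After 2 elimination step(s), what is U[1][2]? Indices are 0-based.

U[1][2] = 11

Step 1: pivot at (0,0) is 2.
  row1 ← row1 − (11)·row0  ⇒  L[1][0]=11, U row1=(0, 8, 11)
  row2 ← row2 − (1)·row0  ⇒  L[2][0]=1, U row2=(0, 9, 4)
Step 2: pivot at (1,1) is 8.
  row2 ← row2 − (6)·row1  ⇒  L[2][1]=6, U row2=(0, 0, 3)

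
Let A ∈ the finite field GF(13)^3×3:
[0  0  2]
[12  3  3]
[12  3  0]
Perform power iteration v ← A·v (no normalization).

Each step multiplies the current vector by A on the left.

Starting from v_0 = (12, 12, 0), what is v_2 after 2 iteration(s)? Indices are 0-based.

v_2 = (9, 1, 7)

v_0 = (12, 12, 0).
v_1 = A·v_0 = (0, 11, 11).
v_2 = A·v_1 = (9, 1, 7).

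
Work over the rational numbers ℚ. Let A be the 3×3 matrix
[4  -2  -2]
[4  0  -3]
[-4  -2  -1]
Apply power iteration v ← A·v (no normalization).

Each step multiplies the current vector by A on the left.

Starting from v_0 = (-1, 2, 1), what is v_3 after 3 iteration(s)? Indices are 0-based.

v_0 = (-1, 2, 1).
v_1 = A·v_0 = (-10, -7, -1).
v_2 = A·v_1 = (-24, -37, 55).
v_3 = A·v_2 = (-132, -261, 115).

v_3 = (-132, -261, 115)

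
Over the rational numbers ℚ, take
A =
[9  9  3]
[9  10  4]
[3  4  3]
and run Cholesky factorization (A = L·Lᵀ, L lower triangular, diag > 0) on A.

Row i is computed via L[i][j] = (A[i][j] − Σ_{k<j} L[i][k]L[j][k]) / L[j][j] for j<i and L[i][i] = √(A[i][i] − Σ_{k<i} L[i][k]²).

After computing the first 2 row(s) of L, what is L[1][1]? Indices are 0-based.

Step 1: L[0][0] = √(9) = 3.
  L[1][0] = (9) / L[0][0] = 3.
Step 2: L[1][1] = √(1) = 1.

L[1][1] = 1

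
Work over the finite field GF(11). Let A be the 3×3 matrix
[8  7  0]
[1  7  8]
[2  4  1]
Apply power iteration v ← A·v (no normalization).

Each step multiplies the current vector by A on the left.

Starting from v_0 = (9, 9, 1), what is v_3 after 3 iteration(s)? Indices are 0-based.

v_3 = (0, 5, 6)

v_0 = (9, 9, 1).
v_1 = A·v_0 = (3, 3, 0).
v_2 = A·v_1 = (1, 2, 7).
v_3 = A·v_2 = (0, 5, 6).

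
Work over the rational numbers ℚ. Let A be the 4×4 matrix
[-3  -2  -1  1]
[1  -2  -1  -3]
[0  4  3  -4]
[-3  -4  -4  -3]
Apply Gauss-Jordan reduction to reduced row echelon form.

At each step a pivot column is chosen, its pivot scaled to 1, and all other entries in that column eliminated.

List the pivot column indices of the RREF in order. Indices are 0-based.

pivot(0,0)=-3: scale R0 → (1, 2/3, 1/3, -1/3)
  clear (1,0): R1 −= (1)R0 → (0, -8/3, -4/3, -8/3)
  clear (3,0): R3 −= (-3)R0 → (0, -2, -3, -4)
pivot(1,1)=-8/3: scale R1 → (0, 1, 1/2, 1)
  clear (0,1): R0 −= (2/3)R1 → (1, 0, 0, -1)
  clear (2,1): R2 −= (4)R1 → (0, 0, 1, -8)
  clear (3,1): R3 −= (-2)R1 → (0, 0, -2, -2)
pivot(2,2)=1: scale R2 → (0, 0, 1, -8)
  clear (1,2): R1 −= (1/2)R2 → (0, 1, 0, 5)
  clear (3,2): R3 −= (-2)R2 → (0, 0, 0, -18)
pivot(3,3)=-18: scale R3 → (0, 0, 0, 1)
  clear (0,3): R0 −= (-1)R3 → (1, 0, 0, 0)
  clear (1,3): R1 −= (5)R3 → (0, 1, 0, 0)
  clear (2,3): R2 −= (-8)R3 → (0, 0, 1, 0)

pivot columns: 0, 1, 2, 3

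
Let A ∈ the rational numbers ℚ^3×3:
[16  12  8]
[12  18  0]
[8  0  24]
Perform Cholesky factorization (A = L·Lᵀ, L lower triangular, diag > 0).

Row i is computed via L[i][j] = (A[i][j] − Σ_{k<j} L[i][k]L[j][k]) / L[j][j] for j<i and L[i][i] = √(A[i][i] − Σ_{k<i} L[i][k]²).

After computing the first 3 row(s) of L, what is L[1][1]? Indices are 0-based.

Step 1: L[0][0] = √(16) = 4.
  L[1][0] = (12) / L[0][0] = 3.
Step 2: L[1][1] = √(9) = 3.
  L[2][0] = (8) / L[0][0] = 2.
  L[2][1] = (-6) / L[1][1] = -2.
Step 3: L[2][2] = √(16) = 4.

L[1][1] = 3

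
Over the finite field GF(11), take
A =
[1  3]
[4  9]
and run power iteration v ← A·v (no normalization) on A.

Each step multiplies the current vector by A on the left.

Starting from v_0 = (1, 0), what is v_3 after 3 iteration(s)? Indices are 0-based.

v_3 = (1, 5)

v_0 = (1, 0).
v_1 = A·v_0 = (1, 4).
v_2 = A·v_1 = (2, 7).
v_3 = A·v_2 = (1, 5).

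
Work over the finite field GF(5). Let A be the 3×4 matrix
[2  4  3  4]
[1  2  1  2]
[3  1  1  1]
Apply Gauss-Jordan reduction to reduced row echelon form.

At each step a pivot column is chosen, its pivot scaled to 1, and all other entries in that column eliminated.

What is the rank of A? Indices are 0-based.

rank = 2

pivot(0,0)=2: scale R0 → (1, 2, 4, 2)
  clear (1,0): R1 −= (1)R0 → (0, 0, 2, 0)
  clear (2,0): R2 −= (3)R0 → (0, 0, 4, 0)
col 1: no nonzero at/below row 1; advance.
pivot(1,2)=2: scale R1 → (0, 0, 1, 0)
  clear (0,2): R0 −= (4)R1 → (1, 2, 0, 2)
  clear (2,2): R2 −= (4)R1 → (0, 0, 0, 0)
col 3: no nonzero at/below row 2; advance.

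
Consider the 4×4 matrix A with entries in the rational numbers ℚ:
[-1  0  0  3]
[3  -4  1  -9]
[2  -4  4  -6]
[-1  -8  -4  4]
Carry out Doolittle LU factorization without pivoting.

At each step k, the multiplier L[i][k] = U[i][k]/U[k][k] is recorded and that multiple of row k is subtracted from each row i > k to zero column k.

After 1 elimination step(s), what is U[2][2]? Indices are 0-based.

k=0: U[0][0]=-1
  eliminate (1,0): mult=-3, new row 1: (0, -4, 1, 0); set L[1][0]=-3
  eliminate (2,0): mult=-2, new row 2: (0, -4, 4, 0); set L[2][0]=-2
  eliminate (3,0): mult=1, new row 3: (0, -8, -4, 1); set L[3][0]=1

U[2][2] = 4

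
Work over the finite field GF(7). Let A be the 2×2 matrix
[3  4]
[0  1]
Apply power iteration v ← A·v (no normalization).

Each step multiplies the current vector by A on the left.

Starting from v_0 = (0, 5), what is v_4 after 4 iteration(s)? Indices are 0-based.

v_0 = (0, 5).
v_1 = A·v_0 = (6, 5).
v_2 = A·v_1 = (3, 5).
v_3 = A·v_2 = (1, 5).
v_4 = A·v_3 = (2, 5).

v_4 = (2, 5)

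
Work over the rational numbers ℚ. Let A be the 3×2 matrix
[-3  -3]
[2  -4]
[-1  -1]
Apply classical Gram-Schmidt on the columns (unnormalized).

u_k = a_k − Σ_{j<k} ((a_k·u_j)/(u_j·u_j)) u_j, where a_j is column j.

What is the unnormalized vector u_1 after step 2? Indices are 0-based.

u_1 = (-18/7, -30/7, -6/7)

Step 1: u_0 = a_0 = (-3, 2, -1).
Step 2: u_1 = a_1 − (1/7)·u_0 = (-18/7, -30/7, -6/7).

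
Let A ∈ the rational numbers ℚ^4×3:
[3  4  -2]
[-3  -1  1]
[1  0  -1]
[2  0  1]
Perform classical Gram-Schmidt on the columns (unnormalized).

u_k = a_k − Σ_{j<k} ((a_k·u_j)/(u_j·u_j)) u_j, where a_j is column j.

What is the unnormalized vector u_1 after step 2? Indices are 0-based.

Step 1: u_0 = a_0 = (3, -3, 1, 2).
Step 2: u_1 = a_1 − (15/23)·u_0 = (47/23, 22/23, -15/23, -30/23).

u_1 = (47/23, 22/23, -15/23, -30/23)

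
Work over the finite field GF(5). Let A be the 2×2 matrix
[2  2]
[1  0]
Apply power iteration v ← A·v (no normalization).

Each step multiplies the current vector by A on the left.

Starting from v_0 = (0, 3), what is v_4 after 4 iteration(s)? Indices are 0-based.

v_4 = (1, 1)

v_0 = (0, 3).
v_1 = A·v_0 = (1, 0).
v_2 = A·v_1 = (2, 1).
v_3 = A·v_2 = (1, 2).
v_4 = A·v_3 = (1, 1).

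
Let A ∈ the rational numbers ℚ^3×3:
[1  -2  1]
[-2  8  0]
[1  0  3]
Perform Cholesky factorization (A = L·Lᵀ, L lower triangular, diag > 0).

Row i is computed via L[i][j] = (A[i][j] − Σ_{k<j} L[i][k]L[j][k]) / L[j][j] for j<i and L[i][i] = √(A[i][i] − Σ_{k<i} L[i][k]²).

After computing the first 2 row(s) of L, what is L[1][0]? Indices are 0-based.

L[1][0] = -2

Step 1: L[0][0] = √(1) = 1.
  L[1][0] = (-2) / L[0][0] = -2.
Step 2: L[1][1] = √(4) = 2.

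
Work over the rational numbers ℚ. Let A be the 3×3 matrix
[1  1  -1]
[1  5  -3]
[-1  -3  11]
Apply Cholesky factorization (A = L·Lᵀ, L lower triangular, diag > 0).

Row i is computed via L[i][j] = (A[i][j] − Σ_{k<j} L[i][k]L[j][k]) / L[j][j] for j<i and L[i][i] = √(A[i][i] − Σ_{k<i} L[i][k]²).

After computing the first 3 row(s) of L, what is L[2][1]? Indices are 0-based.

Step 1: L[0][0] = √(1) = 1.
  L[1][0] = (1) / L[0][0] = 1.
Step 2: L[1][1] = √(4) = 2.
  L[2][0] = (-1) / L[0][0] = -1.
  L[2][1] = (-2) / L[1][1] = -1.
Step 3: L[2][2] = √(9) = 3.

L[2][1] = -1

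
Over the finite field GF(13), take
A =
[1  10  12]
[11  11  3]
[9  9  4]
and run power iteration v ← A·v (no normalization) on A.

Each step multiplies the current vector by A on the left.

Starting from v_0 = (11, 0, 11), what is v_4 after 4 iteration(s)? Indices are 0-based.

v_0 = (11, 0, 11).
v_1 = A·v_0 = (0, 11, 0).
v_2 = A·v_1 = (6, 4, 8).
v_3 = A·v_2 = (12, 4, 5).
v_4 = A·v_3 = (8, 9, 8).

v_4 = (8, 9, 8)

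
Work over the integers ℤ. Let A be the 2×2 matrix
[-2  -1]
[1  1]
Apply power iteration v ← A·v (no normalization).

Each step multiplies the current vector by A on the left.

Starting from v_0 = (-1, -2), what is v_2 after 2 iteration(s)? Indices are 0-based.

v_0 = (-1, -2).
v_1 = A·v_0 = (4, -3).
v_2 = A·v_1 = (-5, 1).

v_2 = (-5, 1)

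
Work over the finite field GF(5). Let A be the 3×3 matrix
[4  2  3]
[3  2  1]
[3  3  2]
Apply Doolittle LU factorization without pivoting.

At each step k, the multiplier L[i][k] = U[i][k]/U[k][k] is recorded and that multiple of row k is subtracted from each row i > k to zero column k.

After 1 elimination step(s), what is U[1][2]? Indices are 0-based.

U[1][2] = 0

[col 0] pivot 4
  R1 -= 2*R0 → (0, 3, 0)  (L[1][0] := 2)
  R2 -= 2*R0 → (0, 4, 1)  (L[2][0] := 2)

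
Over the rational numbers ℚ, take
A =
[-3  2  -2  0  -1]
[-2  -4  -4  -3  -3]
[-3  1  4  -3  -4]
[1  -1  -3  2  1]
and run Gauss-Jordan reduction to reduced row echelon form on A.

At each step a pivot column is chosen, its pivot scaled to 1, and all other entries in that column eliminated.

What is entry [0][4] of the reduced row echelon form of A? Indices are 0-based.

M[0][4] = 137/91

pivot(0,0)=-3: scale R0 → (1, -2/3, 2/3, 0, 1/3)
  clear (1,0): R1 −= (-2)R0 → (0, -16/3, -8/3, -3, -7/3)
  clear (2,0): R2 −= (-3)R0 → (0, -1, 6, -3, -3)
  clear (3,0): R3 −= (1)R0 → (0, -1/3, -11/3, 2, 2/3)
pivot(1,1)=-16/3: scale R1 → (0, 1, 1/2, 9/16, 7/16)
  clear (0,1): R0 −= (-2/3)R1 → (1, 0, 1, 3/8, 5/8)
  clear (2,1): R2 −= (-1)R1 → (0, 0, 13/2, -39/16, -41/16)
  clear (3,1): R3 −= (-1/3)R1 → (0, 0, -7/2, 35/16, 13/16)
pivot(2,2)=13/2: scale R2 → (0, 0, 1, -3/8, -41/104)
  clear (0,2): R0 −= (1)R2 → (1, 0, 0, 3/4, 53/52)
  clear (1,2): R1 −= (1/2)R2 → (0, 1, 0, 3/4, 33/52)
  clear (3,2): R3 −= (-7/2)R2 → (0, 0, 0, 7/8, -59/104)
pivot(3,3)=7/8: scale R3 → (0, 0, 0, 1, -59/91)
  clear (0,3): R0 −= (3/4)R3 → (1, 0, 0, 0, 137/91)
  clear (1,3): R1 −= (3/4)R3 → (0, 1, 0, 0, 102/91)
  clear (2,3): R2 −= (-3/8)R3 → (0, 0, 1, 0, -58/91)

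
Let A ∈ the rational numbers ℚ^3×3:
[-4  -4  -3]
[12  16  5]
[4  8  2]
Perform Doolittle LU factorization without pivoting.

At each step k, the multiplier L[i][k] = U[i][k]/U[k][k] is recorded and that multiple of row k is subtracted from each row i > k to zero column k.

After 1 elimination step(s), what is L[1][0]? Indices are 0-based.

L[1][0] = -3

Step 1: pivot at (0,0) is -4.
  row1 ← row1 − (-3)·row0  ⇒  L[1][0]=-3, U row1=(0, 4, -4)
  row2 ← row2 − (-1)·row0  ⇒  L[2][0]=-1, U row2=(0, 4, -1)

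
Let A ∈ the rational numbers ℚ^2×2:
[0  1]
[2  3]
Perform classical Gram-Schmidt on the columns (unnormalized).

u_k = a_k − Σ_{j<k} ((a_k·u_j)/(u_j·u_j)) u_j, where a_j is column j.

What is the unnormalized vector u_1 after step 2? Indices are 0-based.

u_1 = (1, 0)

Step 1: u_0 = a_0 = (0, 2).
Step 2: u_1 = a_1 − (3/2)·u_0 = (1, 0).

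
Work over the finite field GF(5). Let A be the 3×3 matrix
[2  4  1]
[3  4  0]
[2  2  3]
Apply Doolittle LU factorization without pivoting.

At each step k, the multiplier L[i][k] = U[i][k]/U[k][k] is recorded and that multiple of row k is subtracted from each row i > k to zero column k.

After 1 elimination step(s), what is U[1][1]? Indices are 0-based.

U[1][1] = 3

[col 0] pivot 2
  R1 -= 4*R0 → (0, 3, 1)  (L[1][0] := 4)
  R2 -= 1*R0 → (0, 3, 2)  (L[2][0] := 1)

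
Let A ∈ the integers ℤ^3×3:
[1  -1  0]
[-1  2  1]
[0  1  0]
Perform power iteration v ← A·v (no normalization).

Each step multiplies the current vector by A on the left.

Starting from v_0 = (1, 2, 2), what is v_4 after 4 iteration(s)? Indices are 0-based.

v_4 = (-56, 106, 37)

v_0 = (1, 2, 2).
v_1 = A·v_0 = (-1, 5, 2).
v_2 = A·v_1 = (-6, 13, 5).
v_3 = A·v_2 = (-19, 37, 13).
v_4 = A·v_3 = (-56, 106, 37).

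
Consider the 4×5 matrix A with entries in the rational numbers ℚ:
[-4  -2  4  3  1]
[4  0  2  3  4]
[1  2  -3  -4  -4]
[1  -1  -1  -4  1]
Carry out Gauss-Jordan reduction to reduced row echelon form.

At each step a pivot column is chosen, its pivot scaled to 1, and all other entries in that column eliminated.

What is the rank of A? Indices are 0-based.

rank = 4

[1] R0 /= -4  ⇒  (1, 1/2, -1, -3/4, -1/4)
     R1 -= 4·R0  ⇒  (0, -2, 6, 6, 5)
     R2 -= 1·R0  ⇒  (0, 3/2, -2, -13/4, -15/4)
     R3 -= 1·R0  ⇒  (0, -3/2, 0, -13/4, 5/4)
[2] R1 /= -2  ⇒  (0, 1, -3, -3, -5/2)
     R0 -= 1/2·R1  ⇒  (1, 0, 1/2, 3/4, 1)
     R2 -= 3/2·R1  ⇒  (0, 0, 5/2, 5/4, 0)
     R3 -= -3/2·R1  ⇒  (0, 0, -9/2, -31/4, -5/2)
[3] R2 /= 5/2  ⇒  (0, 0, 1, 1/2, 0)
     R0 -= 1/2·R2  ⇒  (1, 0, 0, 1/2, 1)
     R1 -= -3·R2  ⇒  (0, 1, 0, -3/2, -5/2)
     R3 -= -9/2·R2  ⇒  (0, 0, 0, -11/2, -5/2)
[4] R3 /= -11/2  ⇒  (0, 0, 0, 1, 5/11)
     R0 -= 1/2·R3  ⇒  (1, 0, 0, 0, 17/22)
     R1 -= -3/2·R3  ⇒  (0, 1, 0, 0, -20/11)
     R2 -= 1/2·R3  ⇒  (0, 0, 1, 0, -5/22)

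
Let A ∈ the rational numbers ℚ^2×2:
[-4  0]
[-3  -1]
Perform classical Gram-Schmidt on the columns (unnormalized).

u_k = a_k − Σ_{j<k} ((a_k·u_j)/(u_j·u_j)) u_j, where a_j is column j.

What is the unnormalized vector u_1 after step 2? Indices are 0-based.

u_1 = (12/25, -16/25)

Step 1: u_0 = a_0 = (-4, -3).
Step 2: u_1 = a_1 − (3/25)·u_0 = (12/25, -16/25).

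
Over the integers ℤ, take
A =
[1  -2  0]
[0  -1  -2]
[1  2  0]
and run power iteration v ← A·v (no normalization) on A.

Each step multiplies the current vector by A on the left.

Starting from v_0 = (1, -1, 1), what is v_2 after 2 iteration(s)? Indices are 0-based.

v_2 = (5, 3, 1)

v_0 = (1, -1, 1).
v_1 = A·v_0 = (3, -1, -1).
v_2 = A·v_1 = (5, 3, 1).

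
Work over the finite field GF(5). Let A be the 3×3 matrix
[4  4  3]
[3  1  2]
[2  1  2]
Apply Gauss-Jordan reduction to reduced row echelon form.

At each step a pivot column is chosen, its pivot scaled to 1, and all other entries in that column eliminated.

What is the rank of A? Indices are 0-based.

rank = 2

step 1: normalize row 0 (÷4) = (1, 1, 2)
  row 1: subtract 3×row0 = (0, 3, 1)
  row 2: subtract 2×row0 = (0, 4, 3)
step 2: normalize row 1 (÷3) = (0, 1, 2)
  row 0: subtract 1×row1 = (1, 0, 0)
  row 2: subtract 4×row1 = (0, 0, 0)
skip col 2 (zero from row 2)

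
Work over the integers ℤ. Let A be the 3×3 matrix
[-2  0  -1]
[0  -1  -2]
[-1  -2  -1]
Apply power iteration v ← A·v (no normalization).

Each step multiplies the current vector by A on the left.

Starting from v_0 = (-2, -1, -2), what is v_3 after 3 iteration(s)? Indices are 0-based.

v_3 = (58, 61, 74)

v_0 = (-2, -1, -2).
v_1 = A·v_0 = (6, 5, 6).
v_2 = A·v_1 = (-18, -17, -22).
v_3 = A·v_2 = (58, 61, 74).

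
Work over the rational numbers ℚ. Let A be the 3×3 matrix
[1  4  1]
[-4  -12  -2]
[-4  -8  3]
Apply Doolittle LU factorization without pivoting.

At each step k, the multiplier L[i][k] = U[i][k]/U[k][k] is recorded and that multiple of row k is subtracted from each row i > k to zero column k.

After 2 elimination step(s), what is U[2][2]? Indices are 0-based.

U[2][2] = 3

[col 0] pivot 1
  R1 -= -4*R0 → (0, 4, 2)  (L[1][0] := -4)
  R2 -= -4*R0 → (0, 8, 7)  (L[2][0] := -4)
[col 1] pivot 4
  R2 -= 2*R1 → (0, 0, 3)  (L[2][1] := 2)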